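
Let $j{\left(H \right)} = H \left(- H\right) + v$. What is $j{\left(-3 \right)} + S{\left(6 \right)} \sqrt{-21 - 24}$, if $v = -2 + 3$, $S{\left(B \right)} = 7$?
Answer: $-8 + 21 i \sqrt{5} \approx -8.0 + 46.957 i$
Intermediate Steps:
$v = 1$
$j{\left(H \right)} = 1 - H^{2}$ ($j{\left(H \right)} = H \left(- H\right) + 1 = - H^{2} + 1 = 1 - H^{2}$)
$j{\left(-3 \right)} + S{\left(6 \right)} \sqrt{-21 - 24} = \left(1 - \left(-3\right)^{2}\right) + 7 \sqrt{-21 - 24} = \left(1 - 9\right) + 7 \sqrt{-45} = \left(1 - 9\right) + 7 \cdot 3 i \sqrt{5} = -8 + 21 i \sqrt{5}$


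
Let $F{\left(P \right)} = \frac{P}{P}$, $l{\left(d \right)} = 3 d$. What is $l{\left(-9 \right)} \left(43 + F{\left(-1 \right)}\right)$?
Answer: $-1188$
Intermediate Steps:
$F{\left(P \right)} = 1$
$l{\left(-9 \right)} \left(43 + F{\left(-1 \right)}\right) = 3 \left(-9\right) \left(43 + 1\right) = \left(-27\right) 44 = -1188$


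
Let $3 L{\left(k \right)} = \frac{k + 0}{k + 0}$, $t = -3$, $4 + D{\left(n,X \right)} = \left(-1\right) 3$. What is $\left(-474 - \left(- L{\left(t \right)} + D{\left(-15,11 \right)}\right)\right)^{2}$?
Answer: $\frac{1960000}{9} \approx 2.1778 \cdot 10^{5}$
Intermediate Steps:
$D{\left(n,X \right)} = -7$ ($D{\left(n,X \right)} = -4 - 3 = -7$)
$L{\left(k \right)} = \frac{1}{3}$ ($L{\left(k \right)} = \frac{\left(k + 0\right) \frac{1}{k + 0}}{3} = \frac{k \frac{1}{k}}{3} = \frac{1}{3} \cdot 1 = \frac{1}{3}$)
$\left(-474 - \left(- L{\left(t \right)} + D{\left(-15,11 \right)}\right)\right)^{2} = \left(-474 + \left(\frac{1}{3} - -7\right)\right)^{2} = \left(-474 + \left(\frac{1}{3} + 7\right)\right)^{2} = \left(-474 + \frac{22}{3}\right)^{2} = \left(- \frac{1400}{3}\right)^{2} = \frac{1960000}{9}$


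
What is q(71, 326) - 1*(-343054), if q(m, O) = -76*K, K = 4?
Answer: 342750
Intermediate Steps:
q(m, O) = -304 (q(m, O) = -76*4 = -304)
q(71, 326) - 1*(-343054) = -304 - 1*(-343054) = -304 + 343054 = 342750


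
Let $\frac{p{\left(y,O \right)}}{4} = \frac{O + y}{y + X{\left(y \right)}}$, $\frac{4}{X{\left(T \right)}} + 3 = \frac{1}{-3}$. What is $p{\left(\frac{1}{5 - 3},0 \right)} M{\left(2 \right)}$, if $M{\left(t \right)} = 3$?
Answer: $- \frac{60}{7} \approx -8.5714$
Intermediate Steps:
$X{\left(T \right)} = - \frac{6}{5}$ ($X{\left(T \right)} = \frac{4}{-3 + \frac{1}{-3}} = \frac{4}{-3 - \frac{1}{3}} = \frac{4}{- \frac{10}{3}} = 4 \left(- \frac{3}{10}\right) = - \frac{6}{5}$)
$p{\left(y,O \right)} = \frac{4 \left(O + y\right)}{- \frac{6}{5} + y}$ ($p{\left(y,O \right)} = 4 \frac{O + y}{y - \frac{6}{5}} = 4 \frac{O + y}{- \frac{6}{5} + y} = \frac{4 \left(O + y\right)}{- \frac{6}{5} + y}$)
$p{\left(\frac{1}{5 - 3},0 \right)} M{\left(2 \right)} = \frac{20 \left(0 + \frac{1}{5 - 3}\right)}{-6 + \frac{5}{5 - 3}} \cdot 3 = \frac{20 \left(0 + \frac{1}{2}\right)}{-6 + \frac{5}{2}} \cdot 3 = \frac{20 \left(0 + \frac{1}{2}\right)}{-6 + 5 \cdot \frac{1}{2}} \cdot 3 = 20 \frac{1}{-6 + \frac{5}{2}} \cdot \frac{1}{2} \cdot 3 = 20 \frac{1}{- \frac{7}{2}} \cdot \frac{1}{2} \cdot 3 = 20 \left(- \frac{2}{7}\right) \frac{1}{2} \cdot 3 = \left(- \frac{20}{7}\right) 3 = - \frac{60}{7}$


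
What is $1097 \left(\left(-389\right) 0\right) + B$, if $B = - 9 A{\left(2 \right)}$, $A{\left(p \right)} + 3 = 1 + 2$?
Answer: $0$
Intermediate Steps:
$A{\left(p \right)} = 0$ ($A{\left(p \right)} = -3 + \left(1 + 2\right) = -3 + 3 = 0$)
$B = 0$ ($B = \left(-9\right) 0 = 0$)
$1097 \left(\left(-389\right) 0\right) + B = 1097 \left(\left(-389\right) 0\right) + 0 = 1097 \cdot 0 + 0 = 0 + 0 = 0$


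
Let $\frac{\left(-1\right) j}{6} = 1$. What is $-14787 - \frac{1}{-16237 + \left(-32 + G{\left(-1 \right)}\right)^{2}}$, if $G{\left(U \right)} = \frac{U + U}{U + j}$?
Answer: $- \frac{11035966874}{746329} \approx -14787.0$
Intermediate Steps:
$j = -6$ ($j = \left(-6\right) 1 = -6$)
$G{\left(U \right)} = \frac{2 U}{-6 + U}$ ($G{\left(U \right)} = \frac{U + U}{U - 6} = \frac{2 U}{-6 + U}$)
$-14787 - \frac{1}{-16237 + \left(-32 + G{\left(-1 \right)}\right)^{2}} = -14787 - \frac{1}{-16237 + \left(-32 + 2 \left(-1\right) \frac{1}{-6 - 1}\right)^{2}} = -14787 - \frac{1}{-16237 + \left(-32 + 2 \left(-1\right) \frac{1}{-7}\right)^{2}} = -14787 - \frac{1}{-16237 + \left(-32 + 2 \left(-1\right) \left(- \frac{1}{7}\right)\right)^{2}} = -14787 - \frac{1}{-16237 + \left(-32 + \frac{2}{7}\right)^{2}} = -14787 - \frac{1}{-16237 + \left(- \frac{222}{7}\right)^{2}} = -14787 - \frac{1}{-16237 + \frac{49284}{49}} = -14787 - \frac{1}{- \frac{746329}{49}} = -14787 - - \frac{49}{746329} = -14787 + \frac{49}{746329} = - \frac{11035966874}{746329}$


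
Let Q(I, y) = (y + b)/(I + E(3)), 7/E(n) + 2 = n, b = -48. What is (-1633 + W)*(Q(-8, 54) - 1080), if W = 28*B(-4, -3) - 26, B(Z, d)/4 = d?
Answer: 2166570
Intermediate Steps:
B(Z, d) = 4*d
E(n) = 7/(-2 + n)
Q(I, y) = (-48 + y)/(7 + I) (Q(I, y) = (y - 48)/(I + 7/(-2 + 3)) = (-48 + y)/(I + 7/1) = (-48 + y)/(I + 7*1) = (-48 + y)/(I + 7) = (-48 + y)/(7 + I))
W = -362 (W = 28*(4*(-3)) - 26 = 28*(-12) - 26 = -336 - 26 = -362)
(-1633 + W)*(Q(-8, 54) - 1080) = (-1633 - 362)*((-48 + 54)/(7 - 8) - 1080) = -1995*(6/(-1) - 1080) = -1995*(-1*6 - 1080) = -1995*(-6 - 1080) = -1995*(-1086) = 2166570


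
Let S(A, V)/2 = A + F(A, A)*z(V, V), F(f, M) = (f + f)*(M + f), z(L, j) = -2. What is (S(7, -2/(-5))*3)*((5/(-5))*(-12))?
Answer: -27720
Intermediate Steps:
F(f, M) = 2*f*(M + f) (F(f, M) = (2*f)*(M + f) = 2*f*(M + f))
S(A, V) = -16*A² + 2*A (S(A, V) = 2*(A + (2*A*(A + A))*(-2)) = 2*(A + (2*A*(2*A))*(-2)) = 2*(A + (4*A²)*(-2)) = 2*(A - 8*A²) = -16*A² + 2*A)
(S(7, -2/(-5))*3)*((5/(-5))*(-12)) = ((2*7*(1 - 8*7))*3)*((5/(-5))*(-12)) = ((2*7*(1 - 56))*3)*((5*(-⅕))*(-12)) = ((2*7*(-55))*3)*(-1*(-12)) = -770*3*12 = -2310*12 = -27720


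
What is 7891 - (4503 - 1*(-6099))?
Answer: -2711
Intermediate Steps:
7891 - (4503 - 1*(-6099)) = 7891 - (4503 + 6099) = 7891 - 1*10602 = 7891 - 10602 = -2711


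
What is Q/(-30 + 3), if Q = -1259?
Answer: 1259/27 ≈ 46.630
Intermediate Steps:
Q/(-30 + 3) = -1259/(-30 + 3) = -1259/(-27) = -1259*(-1/27) = 1259/27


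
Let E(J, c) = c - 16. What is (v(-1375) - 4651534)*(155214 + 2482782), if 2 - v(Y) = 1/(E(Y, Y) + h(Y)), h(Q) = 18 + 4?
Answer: -16798619524076772/1369 ≈ -1.2271e+13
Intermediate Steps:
E(J, c) = -16 + c
h(Q) = 22
v(Y) = 2 - 1/(6 + Y) (v(Y) = 2 - 1/((-16 + Y) + 22) = 2 - 1/(6 + Y))
(v(-1375) - 4651534)*(155214 + 2482782) = ((11 + 2*(-1375))/(6 - 1375) - 4651534)*(155214 + 2482782) = ((11 - 2750)/(-1369) - 4651534)*2637996 = (-1/1369*(-2739) - 4651534)*2637996 = (2739/1369 - 4651534)*2637996 = -6367947307/1369*2637996 = -16798619524076772/1369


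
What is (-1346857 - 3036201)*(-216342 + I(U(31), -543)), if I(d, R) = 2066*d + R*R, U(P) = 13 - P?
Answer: -181103573502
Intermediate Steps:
I(d, R) = R**2 + 2066*d (I(d, R) = 2066*d + R**2 = R**2 + 2066*d)
(-1346857 - 3036201)*(-216342 + I(U(31), -543)) = (-1346857 - 3036201)*(-216342 + ((-543)**2 + 2066*(13 - 1*31))) = -4383058*(-216342 + (294849 + 2066*(13 - 31))) = -4383058*(-216342 + (294849 + 2066*(-18))) = -4383058*(-216342 + (294849 - 37188)) = -4383058*(-216342 + 257661) = -4383058*41319 = -181103573502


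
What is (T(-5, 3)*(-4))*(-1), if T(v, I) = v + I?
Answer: -8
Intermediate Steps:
T(v, I) = I + v
(T(-5, 3)*(-4))*(-1) = ((3 - 5)*(-4))*(-1) = -2*(-4)*(-1) = 8*(-1) = -8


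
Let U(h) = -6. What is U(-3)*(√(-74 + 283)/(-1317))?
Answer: 2*√209/439 ≈ 0.065863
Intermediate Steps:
U(-3)*(√(-74 + 283)/(-1317)) = -6*√(-74 + 283)/(-1317) = -6*√209*(-1)/1317 = -(-2)*√209/439 = 2*√209/439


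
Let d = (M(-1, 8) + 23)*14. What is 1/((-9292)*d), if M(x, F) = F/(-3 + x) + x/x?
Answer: -1/2861936 ≈ -3.4941e-7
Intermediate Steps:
M(x, F) = 1 + F/(-3 + x) (M(x, F) = F/(-3 + x) + 1 = 1 + F/(-3 + x))
d = 308 (d = ((-3 + 8 - 1)/(-3 - 1) + 23)*14 = (4/(-4) + 23)*14 = (-1/4*4 + 23)*14 = (-1 + 23)*14 = 22*14 = 308)
1/((-9292)*d) = 1/(-9292*308) = -1/9292*1/308 = -1/2861936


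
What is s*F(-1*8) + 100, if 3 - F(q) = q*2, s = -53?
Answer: -907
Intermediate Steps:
F(q) = 3 - 2*q (F(q) = 3 - q*2 = 3 - 2*q)
s*F(-1*8) + 100 = -53*(3 - (-2)*8) + 100 = -53*(3 - 2*(-8)) + 100 = -53*(3 + 16) + 100 = -53*19 + 100 = -1007 + 100 = -907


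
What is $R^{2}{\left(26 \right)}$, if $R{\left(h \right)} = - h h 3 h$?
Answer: $2780241984$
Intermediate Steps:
$R{\left(h \right)} = - 3 h^{3}$ ($R{\left(h \right)} = - h^{2} \cdot 3 h = - 3 h^{2} h = - 3 h^{3}$)
$R^{2}{\left(26 \right)} = \left(- 3 \cdot 26^{3}\right)^{2} = \left(\left(-3\right) 17576\right)^{2} = \left(-52728\right)^{2} = 2780241984$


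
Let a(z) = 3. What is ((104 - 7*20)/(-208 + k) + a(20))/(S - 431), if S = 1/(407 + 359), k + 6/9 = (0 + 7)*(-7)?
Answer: -1859082/255202085 ≈ -0.0072847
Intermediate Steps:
k = -149/3 (k = -2/3 + (0 + 7)*(-7) = -2/3 + 7*(-7) = -2/3 - 49 = -149/3 ≈ -49.667)
S = 1/766 ≈ 0.0013055
((104 - 7*20)/(-208 + k) + a(20))/(S - 431) = ((104 - 7*20)/(-208 - 149/3) + 3)/(1/766 - 431) = ((104 - 140)/(-773/3) + 3)/(-330145/766) = (-36*(-3/773) + 3)*(-766/330145) = (108/773 + 3)*(-766/330145) = (2427/773)*(-766/330145) = -1859082/255202085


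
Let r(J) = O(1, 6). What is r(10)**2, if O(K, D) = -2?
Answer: 4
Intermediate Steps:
r(J) = -2
r(10)**2 = (-2)**2 = 4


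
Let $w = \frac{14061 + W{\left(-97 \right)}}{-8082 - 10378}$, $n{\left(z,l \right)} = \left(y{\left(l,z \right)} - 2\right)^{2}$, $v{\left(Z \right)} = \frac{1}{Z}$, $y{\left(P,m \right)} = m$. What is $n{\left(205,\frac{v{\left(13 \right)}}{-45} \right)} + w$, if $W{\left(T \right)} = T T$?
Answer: $\frac{76069467}{1846} \approx 41208.0$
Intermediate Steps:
$W{\left(T \right)} = T^{2}$
$n{\left(z,l \right)} = \left(-2 + z\right)^{2}$ ($n{\left(z,l \right)} = \left(z - 2\right)^{2} = \left(-2 + z\right)^{2}$)
$w = - \frac{2347}{1846}$ ($w = \frac{14061 + \left(-97\right)^{2}}{-8082 - 10378} = \frac{14061 + 9409}{-18460} = 23470 \left(- \frac{1}{18460}\right) = - \frac{2347}{1846} \approx -1.2714$)
$n{\left(205,\frac{v{\left(13 \right)}}{-45} \right)} + w = \left(-2 + 205\right)^{2} - \frac{2347}{1846} = 203^{2} - \frac{2347}{1846} = 41209 - \frac{2347}{1846} = \frac{76069467}{1846}$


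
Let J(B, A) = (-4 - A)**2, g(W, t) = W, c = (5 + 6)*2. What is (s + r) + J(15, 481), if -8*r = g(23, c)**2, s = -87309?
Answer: 1182799/8 ≈ 1.4785e+5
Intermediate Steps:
c = 22 (c = 11*2 = 22)
r = -529/8 (r = -1/8*23**2 = -1/8*529 = -529/8 ≈ -66.125)
(s + r) + J(15, 481) = (-87309 - 529/8) + (4 + 481)**2 = -699001/8 + 485**2 = -699001/8 + 235225 = 1182799/8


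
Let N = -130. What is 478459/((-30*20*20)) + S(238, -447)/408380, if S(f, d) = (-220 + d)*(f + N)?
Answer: -9812875921/245028000 ≈ -40.048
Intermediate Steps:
S(f, d) = (-220 + d)*(-130 + f) (S(f, d) = (-220 + d)*(f - 130) = (-220 + d)*(-130 + f))
478459/((-30*20*20)) + S(238, -447)/408380 = 478459/((-30*20*20)) + (28600 - 220*238 - 130*(-447) - 447*238)/408380 = 478459/((-600*20)) + (28600 - 52360 + 58110 - 106386)*(1/408380) = 478459/(-12000) - 72036*1/408380 = 478459*(-1/12000) - 18009/102095 = -478459/12000 - 18009/102095 = -9812875921/245028000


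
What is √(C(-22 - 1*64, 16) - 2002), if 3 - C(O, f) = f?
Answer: I*√2015 ≈ 44.889*I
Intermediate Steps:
C(O, f) = 3 - f
√(C(-22 - 1*64, 16) - 2002) = √((3 - 1*16) - 2002) = √((3 - 16) - 2002) = √(-13 - 2002) = √(-2015) = I*√2015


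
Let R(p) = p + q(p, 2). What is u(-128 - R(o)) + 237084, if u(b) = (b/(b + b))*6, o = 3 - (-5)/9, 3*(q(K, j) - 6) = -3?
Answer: 237087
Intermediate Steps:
q(K, j) = 5 (q(K, j) = 6 + (1/3)*(-3) = 6 - 1 = 5)
o = 32/9 (o = 3 - (-5)/9 = 3 - 1*(-5/9) = 3 + 5/9 = 32/9 ≈ 3.5556)
R(p) = 5 + p (R(p) = p + 5 = 5 + p)
u(b) = 3 (u(b) = (b/((2*b)))*6 = (b*(1/(2*b)))*6 = (1/2)*6 = 3)
u(-128 - R(o)) + 237084 = 3 + 237084 = 237087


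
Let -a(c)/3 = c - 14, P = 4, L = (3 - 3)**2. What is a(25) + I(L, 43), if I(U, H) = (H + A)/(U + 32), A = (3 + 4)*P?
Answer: -985/32 ≈ -30.781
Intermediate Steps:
L = 0 (L = 0**2 = 0)
A = 28 (A = (3 + 4)*4 = 7*4 = 28)
a(c) = 42 - 3*c (a(c) = -3*(c - 14) = -3*(-14 + c) = 42 - 3*c)
I(U, H) = (28 + H)/(32 + U) (I(U, H) = (H + 28)/(U + 32) = (28 + H)/(32 + U))
a(25) + I(L, 43) = (42 - 3*25) + (28 + 43)/(32 + 0) = (42 - 75) + 71/32 = -33 + (1/32)*71 = -33 + 71/32 = -985/32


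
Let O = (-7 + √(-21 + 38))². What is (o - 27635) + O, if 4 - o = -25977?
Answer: -1654 + (7 - √17)² ≈ -1645.7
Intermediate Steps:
o = 25981 (o = 4 - 1*(-25977) = 4 + 25977 = 25981)
O = (-7 + √17)² ≈ 8.2765
(o - 27635) + O = (25981 - 27635) + (7 - √17)² = -1654 + (7 - √17)²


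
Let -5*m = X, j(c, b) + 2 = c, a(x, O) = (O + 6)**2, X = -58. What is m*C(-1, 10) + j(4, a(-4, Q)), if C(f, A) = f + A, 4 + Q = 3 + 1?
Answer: 532/5 ≈ 106.40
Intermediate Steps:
Q = 0 (Q = -4 + (3 + 1) = -4 + 4 = 0)
a(x, O) = (6 + O)**2
j(c, b) = -2 + c
m = 58/5 (m = -1/5*(-58) = 58/5 ≈ 11.600)
C(f, A) = A + f
m*C(-1, 10) + j(4, a(-4, Q)) = 58*(10 - 1)/5 + (-2 + 4) = (58/5)*9 + 2 = 522/5 + 2 = 532/5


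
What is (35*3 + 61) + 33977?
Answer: 34143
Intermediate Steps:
(35*3 + 61) + 33977 = (105 + 61) + 33977 = 166 + 33977 = 34143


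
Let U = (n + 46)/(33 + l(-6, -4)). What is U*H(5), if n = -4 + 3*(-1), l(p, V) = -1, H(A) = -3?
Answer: -117/32 ≈ -3.6563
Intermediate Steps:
n = -7 (n = -4 - 3 = -7)
U = 39/32 (U = (-7 + 46)/(33 - 1) = 39/32 ≈ 1.2188)
U*H(5) = (39/32)*(-3) = -117/32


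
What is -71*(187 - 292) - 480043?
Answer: -472588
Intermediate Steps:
-71*(187 - 292) - 480043 = -71*(-105) - 480043 = 7455 - 480043 = -472588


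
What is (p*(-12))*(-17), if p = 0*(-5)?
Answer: 0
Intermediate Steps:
p = 0
(p*(-12))*(-17) = (0*(-12))*(-17) = 0*(-17) = 0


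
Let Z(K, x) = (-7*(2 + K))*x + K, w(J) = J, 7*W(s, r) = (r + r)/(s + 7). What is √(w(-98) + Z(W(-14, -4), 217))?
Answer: 4*I*√10363/7 ≈ 58.171*I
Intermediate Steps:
W(s, r) = 2*r/(7*(7 + s)) (W(s, r) = ((r + r)/(s + 7))/7 = ((2*r)/(7 + s))/7 = (2*r/(7 + s))/7 = 2*r/(7*(7 + s)))
Z(K, x) = K + x*(-14 - 7*K) (Z(K, x) = (-14 - 7*K)*x + K = x*(-14 - 7*K) + K = K + x*(-14 - 7*K))
√(w(-98) + Z(W(-14, -4), 217)) = √(-98 + ((2/7)*(-4)/(7 - 14) - 14*217 - 7*(2/7)*(-4)/(7 - 14)*217)) = √(-98 + ((2/7)*(-4)/(-7) - 3038 - 7*(2/7)*(-4)/(-7)*217)) = √(-98 + ((2/7)*(-4)*(-⅐) - 3038 - 7*(2/7)*(-4)*(-⅐)*217)) = √(-98 + (8/49 - 3038 - 7*8/49*217)) = √(-98 + (8/49 - 3038 - 248)) = √(-98 - 161006/49) = √(-165808/49) = 4*I*√10363/7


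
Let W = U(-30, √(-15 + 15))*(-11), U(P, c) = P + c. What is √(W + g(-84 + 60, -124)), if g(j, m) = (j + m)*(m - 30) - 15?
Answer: √23107 ≈ 152.01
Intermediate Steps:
g(j, m) = -15 + (-30 + m)*(j + m) (g(j, m) = (j + m)*(-30 + m) - 15 = (-30 + m)*(j + m) - 15 = -15 + (-30 + m)*(j + m))
W = 330 (W = (-30 + √(-15 + 15))*(-11) = (-30 + √0)*(-11) = (-30 + 0)*(-11) = -30*(-11) = 330)
√(W + g(-84 + 60, -124)) = √(330 + (-15 + (-124)² - 30*(-84 + 60) - 30*(-124) + (-84 + 60)*(-124))) = √(330 + (-15 + 15376 - 30*(-24) + 3720 - 24*(-124))) = √(330 + (-15 + 15376 + 720 + 3720 + 2976)) = √(330 + 22777) = √23107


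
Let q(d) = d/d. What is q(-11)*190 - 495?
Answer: -305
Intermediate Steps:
q(d) = 1
q(-11)*190 - 495 = 1*190 - 495 = 190 - 495 = -305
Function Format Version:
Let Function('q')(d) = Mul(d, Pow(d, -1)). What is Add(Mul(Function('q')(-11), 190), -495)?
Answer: -305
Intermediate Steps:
Function('q')(d) = 1
Add(Mul(Function('q')(-11), 190), -495) = Add(Mul(1, 190), -495) = Add(190, -495) = -305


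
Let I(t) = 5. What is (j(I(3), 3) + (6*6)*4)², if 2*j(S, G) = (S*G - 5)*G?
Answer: 25281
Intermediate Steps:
j(S, G) = G*(-5 + G*S)/2 (j(S, G) = ((S*G - 5)*G)/2 = ((G*S - 5)*G)/2 = ((-5 + G*S)*G)/2 = (G*(-5 + G*S))/2 = G*(-5 + G*S)/2)
(j(I(3), 3) + (6*6)*4)² = ((½)*3*(-5 + 3*5) + (6*6)*4)² = ((½)*3*(-5 + 15) + 36*4)² = ((½)*3*10 + 144)² = (15 + 144)² = 159² = 25281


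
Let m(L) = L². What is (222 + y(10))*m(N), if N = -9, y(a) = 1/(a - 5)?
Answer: 89991/5 ≈ 17998.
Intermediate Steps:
y(a) = 1/(-5 + a)
(222 + y(10))*m(N) = (222 + 1/(-5 + 10))*(-9)² = (222 + 1/5)*81 = (222 + ⅕)*81 = (1111/5)*81 = 89991/5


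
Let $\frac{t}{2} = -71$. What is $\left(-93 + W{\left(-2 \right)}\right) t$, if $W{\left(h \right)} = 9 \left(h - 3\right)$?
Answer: $19596$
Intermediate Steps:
$t = -142$ ($t = 2 \left(-71\right) = -142$)
$W{\left(h \right)} = -27 + 9 h$ ($W{\left(h \right)} = 9 \left(-3 + h\right) = -27 + 9 h$)
$\left(-93 + W{\left(-2 \right)}\right) t = \left(-93 + \left(-27 + 9 \left(-2\right)\right)\right) \left(-142\right) = \left(-93 - 45\right) \left(-142\right) = \left(-138\right) \left(-142\right) = 19596$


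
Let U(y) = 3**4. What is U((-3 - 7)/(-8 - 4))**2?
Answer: 6561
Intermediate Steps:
U(y) = 81
U((-3 - 7)/(-8 - 4))**2 = 81**2 = 6561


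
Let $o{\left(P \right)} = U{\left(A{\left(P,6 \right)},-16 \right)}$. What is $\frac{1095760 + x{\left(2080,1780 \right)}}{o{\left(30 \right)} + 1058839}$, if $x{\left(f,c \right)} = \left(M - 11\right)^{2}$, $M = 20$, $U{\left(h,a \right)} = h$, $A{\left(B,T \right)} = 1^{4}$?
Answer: $\frac{1095841}{1058840} \approx 1.0349$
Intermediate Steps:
$A{\left(B,T \right)} = 1$
$o{\left(P \right)} = 1$
$x{\left(f,c \right)} = 81$ ($x{\left(f,c \right)} = \left(20 - 11\right)^{2} = 9^{2} = 81$)
$\frac{1095760 + x{\left(2080,1780 \right)}}{o{\left(30 \right)} + 1058839} = \frac{1095760 + 81}{1 + 1058839} = \frac{1095841}{1058840}$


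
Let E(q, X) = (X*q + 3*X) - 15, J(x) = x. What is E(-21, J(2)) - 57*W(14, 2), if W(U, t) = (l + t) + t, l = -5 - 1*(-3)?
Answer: -165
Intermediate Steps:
l = -2 (l = -5 + 3 = -2)
W(U, t) = -2 + 2*t (W(U, t) = (-2 + t) + t = -2 + 2*t)
E(q, X) = -15 + 3*X + X*q (E(q, X) = (3*X + X*q) - 15 = -15 + 3*X + X*q)
E(-21, J(2)) - 57*W(14, 2) = (-15 + 3*2 + 2*(-21)) - 57*(-2 + 2*2) = (-15 + 6 - 42) - 57*(-2 + 4) = -51 - 57*2 = -51 - 114 = -165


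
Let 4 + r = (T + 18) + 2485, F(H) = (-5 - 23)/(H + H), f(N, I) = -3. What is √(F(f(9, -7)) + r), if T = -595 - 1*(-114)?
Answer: 2*√4551/3 ≈ 44.974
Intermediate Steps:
T = -481 (T = -595 + 114 = -481)
F(H) = -14/H (F(H) = -28*1/(2*H) = -14/H)
r = 2018 (r = -4 + ((-481 + 18) + 2485) = -4 + (-463 + 2485) = -4 + 2022 = 2018)
√(F(f(9, -7)) + r) = √(-14/(-3) + 2018) = √(-14*(-⅓) + 2018) = √(14/3 + 2018) = √(6068/3) = 2*√4551/3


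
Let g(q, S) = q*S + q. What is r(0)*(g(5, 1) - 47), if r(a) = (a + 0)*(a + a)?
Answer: 0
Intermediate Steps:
g(q, S) = q + S*q (g(q, S) = S*q + q = q + S*q)
r(a) = 2*a² (r(a) = a*(2*a) = 2*a²)
r(0)*(g(5, 1) - 47) = (2*0²)*(5*(1 + 1) - 47) = (2*0)*(5*2 - 47) = 0*(10 - 47) = 0*(-37) = 0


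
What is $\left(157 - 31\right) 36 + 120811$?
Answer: $125347$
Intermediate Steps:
$\left(157 - 31\right) 36 + 120811 = 126 \cdot 36 + 120811 = 4536 + 120811 = 125347$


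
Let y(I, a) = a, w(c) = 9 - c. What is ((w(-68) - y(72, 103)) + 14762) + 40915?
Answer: 55651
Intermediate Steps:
((w(-68) - y(72, 103)) + 14762) + 40915 = (((9 - 1*(-68)) - 1*103) + 14762) + 40915 = (((9 + 68) - 103) + 14762) + 40915 = ((77 - 103) + 14762) + 40915 = (-26 + 14762) + 40915 = 14736 + 40915 = 55651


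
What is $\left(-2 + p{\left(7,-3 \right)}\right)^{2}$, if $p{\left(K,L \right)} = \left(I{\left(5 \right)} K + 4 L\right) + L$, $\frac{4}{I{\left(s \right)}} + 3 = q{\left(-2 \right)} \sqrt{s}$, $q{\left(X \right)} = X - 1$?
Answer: $\frac{727}{3} + \frac{616 \sqrt{5}}{9} \approx 395.38$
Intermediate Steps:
$q{\left(X \right)} = -1 + X$
$I{\left(s \right)} = \frac{4}{-3 - 3 \sqrt{s}}$ ($I{\left(s \right)} = \frac{4}{-3 + \left(-1 - 2\right) \sqrt{s}} = \frac{4}{-3 - 3 \sqrt{s}}$)
$p{\left(K,L \right)} = 5 L - \frac{4 K}{3 + 3 \sqrt{5}}$ ($p{\left(K,L \right)} = \left(- \frac{4}{3 + 3 \sqrt{5}} K + 4 L\right) + L = \left(- \frac{4 K}{3 + 3 \sqrt{5}} + 4 L\right) + L = \left(4 L - \frac{4 K}{3 + 3 \sqrt{5}}\right) + L = 5 L - \frac{4 K}{3 + 3 \sqrt{5}}$)
$\left(-2 + p{\left(7,-3 \right)}\right)^{2} = \left(-2 + \left(5 \left(-3\right) + \frac{1}{3} \cdot 7 - \frac{7 \sqrt{5}}{3}\right)\right)^{2} = \left(-2 - \left(\frac{38}{3} + \frac{7 \sqrt{5}}{3}\right)\right)^{2} = \left(- \frac{44}{3} - \frac{7 \sqrt{5}}{3}\right)^{2}$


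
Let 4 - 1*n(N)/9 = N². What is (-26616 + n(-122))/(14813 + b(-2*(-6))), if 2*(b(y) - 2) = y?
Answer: -160536/14821 ≈ -10.832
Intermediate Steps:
b(y) = 2 + y/2
n(N) = 36 - 9*N²
(-26616 + n(-122))/(14813 + b(-2*(-6))) = (-26616 + (36 - 9*(-122)²))/(14813 + (2 + (-2*(-6))/2)) = (-26616 + (36 - 9*14884))/(14813 + (2 + (½)*12)) = (-26616 + (36 - 133956))/(14813 + (2 + 6)) = (-26616 - 133920)/(14813 + 8) = -160536/14821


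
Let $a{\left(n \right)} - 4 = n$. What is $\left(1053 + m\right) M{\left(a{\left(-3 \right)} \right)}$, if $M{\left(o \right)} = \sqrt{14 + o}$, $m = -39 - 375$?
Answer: $639 \sqrt{15} \approx 2474.8$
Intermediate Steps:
$a{\left(n \right)} = 4 + n$
$m = -414$
$\left(1053 + m\right) M{\left(a{\left(-3 \right)} \right)} = \left(1053 - 414\right) \sqrt{14 + \left(4 - 3\right)} = 639 \sqrt{14 + 1} = 639 \sqrt{15}$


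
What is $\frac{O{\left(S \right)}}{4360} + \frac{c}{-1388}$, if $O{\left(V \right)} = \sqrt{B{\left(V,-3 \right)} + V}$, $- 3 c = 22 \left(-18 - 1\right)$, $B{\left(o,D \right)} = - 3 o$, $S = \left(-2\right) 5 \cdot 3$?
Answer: $- \frac{209}{2082} + \frac{\sqrt{15}}{2180} \approx -0.098608$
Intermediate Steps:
$S = -30$ ($S = \left(-10\right) 3 = -30$)
$c = \frac{418}{3}$ ($c = - \frac{22 \left(-18 - 1\right)}{3} = - \frac{22 \left(-19\right)}{3} = \left(- \frac{1}{3}\right) \left(-418\right) = \frac{418}{3} \approx 139.33$)
$O{\left(V \right)} = \sqrt{2} \sqrt{- V}$ ($O{\left(V \right)} = \sqrt{- 3 V + V} = \sqrt{- 2 V} = \sqrt{2} \sqrt{- V}$)
$\frac{O{\left(S \right)}}{4360} + \frac{c}{-1388} = \frac{\sqrt{2} \sqrt{\left(-1\right) \left(-30\right)}}{4360} + \frac{418}{3 \left(-1388\right)} = \sqrt{2} \sqrt{30} \cdot \frac{1}{4360} + \frac{418}{3} \left(- \frac{1}{1388}\right) = 2 \sqrt{15} \cdot \frac{1}{4360} - \frac{209}{2082} = \frac{\sqrt{15}}{2180} - \frac{209}{2082} = - \frac{209}{2082} + \frac{\sqrt{15}}{2180}$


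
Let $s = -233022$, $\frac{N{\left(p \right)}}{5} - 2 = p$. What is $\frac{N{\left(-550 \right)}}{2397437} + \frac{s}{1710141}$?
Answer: $- \frac{187780450318}{1366651769539} \approx -0.1374$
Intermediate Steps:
$N{\left(p \right)} = 10 + 5 p$
$\frac{N{\left(-550 \right)}}{2397437} + \frac{s}{1710141} = \frac{10 + 5 \left(-550\right)}{2397437} - \frac{233022}{1710141} = \left(10 - 2750\right) \frac{1}{2397437} - \frac{77674}{570047} = \left(-2740\right) \frac{1}{2397437} - \frac{77674}{570047} = - \frac{2740}{2397437} - \frac{77674}{570047} = - \frac{187780450318}{1366651769539}$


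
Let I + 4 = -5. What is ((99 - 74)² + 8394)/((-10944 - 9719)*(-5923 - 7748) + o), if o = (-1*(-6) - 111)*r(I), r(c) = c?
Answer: 9019/282484818 ≈ 3.1927e-5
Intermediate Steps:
I = -9 (I = -4 - 5 = -9)
o = 945 (o = (-1*(-6) - 111)*(-9) = (6 - 111)*(-9) = -105*(-9) = 945)
((99 - 74)² + 8394)/((-10944 - 9719)*(-5923 - 7748) + o) = ((99 - 74)² + 8394)/((-10944 - 9719)*(-5923 - 7748) + 945) = (25² + 8394)/(-20663*(-13671) + 945) = (625 + 8394)/(282483873 + 945) = 9019/282484818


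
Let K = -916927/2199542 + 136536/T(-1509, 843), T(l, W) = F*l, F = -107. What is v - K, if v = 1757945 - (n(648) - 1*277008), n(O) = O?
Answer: 240824128280505073/118381549982 ≈ 2.0343e+6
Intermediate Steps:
T(l, W) = -107*l
K = 50755627437/118381549982 (K = -916927/2199542 + 136536/((-107*(-1509))) = -916927*1/2199542 + 136536/161463 = -916927/2199542 + 136536*(1/161463) = -916927/2199542 + 45512/53821 = 50755627437/118381549982 ≈ 0.42875)
v = 2034305 (v = 1757945 - (648 - 1*277008) = 1757945 - (648 - 277008) = 1757945 - 1*(-276360) = 1757945 + 276360 = 2034305)
v - K = 2034305 - 1*50755627437/118381549982 = 2034305 - 50755627437/118381549982 = 240824128280505073/118381549982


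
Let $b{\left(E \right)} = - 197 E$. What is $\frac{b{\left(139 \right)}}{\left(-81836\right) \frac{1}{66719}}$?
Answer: $\frac{1826966377}{81836} \approx 22325.0$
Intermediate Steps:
$\frac{b{\left(139 \right)}}{\left(-81836\right) \frac{1}{66719}} = \frac{\left(-197\right) 139}{\left(-81836\right) \frac{1}{66719}} = - \frac{27383}{\left(-81836\right) \frac{1}{66719}} = - \frac{27383}{- \frac{81836}{66719}} = \left(-27383\right) \left(- \frac{66719}{81836}\right) = \frac{1826966377}{81836}$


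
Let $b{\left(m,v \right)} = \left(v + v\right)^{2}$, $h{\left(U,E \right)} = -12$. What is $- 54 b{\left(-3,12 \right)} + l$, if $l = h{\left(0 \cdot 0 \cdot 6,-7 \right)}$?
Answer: $-31116$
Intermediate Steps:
$l = -12$
$b{\left(m,v \right)} = 4 v^{2}$ ($b{\left(m,v \right)} = \left(2 v\right)^{2} = 4 v^{2}$)
$- 54 b{\left(-3,12 \right)} + l = - 54 \cdot 4 \cdot 12^{2} - 12 = - 54 \cdot 4 \cdot 144 - 12 = \left(-54\right) 576 - 12 = -31104 - 12 = -31116$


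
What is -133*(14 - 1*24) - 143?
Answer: 1187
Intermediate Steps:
-133*(14 - 1*24) - 143 = -133*(14 - 24) - 143 = -133*(-10) - 143 = 1330 - 143 = 1187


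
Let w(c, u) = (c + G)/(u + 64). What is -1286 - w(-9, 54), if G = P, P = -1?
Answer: -75869/59 ≈ -1285.9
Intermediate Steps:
G = -1
w(c, u) = (-1 + c)/(64 + u) (w(c, u) = (c - 1)/(u + 64) = (-1 + c)/(64 + u))
-1286 - w(-9, 54) = -1286 - (-1 - 9)/(64 + 54) = -1286 - (-10)/118 = -1286 - 1*(-5/59) = -1286 + 5/59 = -75869/59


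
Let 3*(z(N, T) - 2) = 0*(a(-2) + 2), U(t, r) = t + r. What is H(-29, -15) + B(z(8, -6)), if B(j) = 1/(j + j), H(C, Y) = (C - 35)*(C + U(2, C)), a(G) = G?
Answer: 14337/4 ≈ 3584.3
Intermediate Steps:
U(t, r) = r + t
z(N, T) = 2 (z(N, T) = 2 + (0*(-2 + 2))/3 = 2 + (0*0)/3 = 2 + (⅓)*0 = 2 + 0 = 2)
H(C, Y) = (-35 + C)*(2 + 2*C) (H(C, Y) = (C - 35)*(C + (C + 2)) = (-35 + C)*(C + (2 + C)) = (-35 + C)*(2 + 2*C))
B(j) = 1/(2*j)
H(-29, -15) + B(z(8, -6)) = (-70 - 68*(-29) + 2*(-29)²) + (½)/2 = (-70 + 1972 + 2*841) + (½)*(½) = (-70 + 1972 + 1682) + ¼ = 3584 + ¼ = 14337/4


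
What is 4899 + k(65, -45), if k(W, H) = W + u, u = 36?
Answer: 5000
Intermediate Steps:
k(W, H) = 36 + W (k(W, H) = W + 36 = 36 + W)
4899 + k(65, -45) = 4899 + (36 + 65) = 4899 + 101 = 5000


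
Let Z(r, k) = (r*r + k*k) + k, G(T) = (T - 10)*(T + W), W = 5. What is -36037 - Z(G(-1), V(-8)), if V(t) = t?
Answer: -38029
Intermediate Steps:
G(T) = (-10 + T)*(5 + T) (G(T) = (T - 10)*(T + 5) = (-10 + T)*(5 + T))
Z(r, k) = k + k² + r² (Z(r, k) = (r² + k²) + k = (k² + r²) + k = k + k² + r²)
-36037 - Z(G(-1), V(-8)) = -36037 - (-8 + (-8)² + (-50 + (-1)² - 5*(-1))²) = -36037 - (-8 + 64 + (-50 + 1 + 5)²) = -36037 - (-8 + 64 + (-44)²) = -36037 - (-8 + 64 + 1936) = -36037 - 1*1992 = -36037 - 1992 = -38029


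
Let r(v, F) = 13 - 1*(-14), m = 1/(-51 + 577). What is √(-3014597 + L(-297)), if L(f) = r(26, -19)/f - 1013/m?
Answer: 3*I*√47693294/11 ≈ 1883.5*I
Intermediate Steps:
m = 1/526 ≈ 0.0019011
r(v, F) = 27 (r(v, F) = 13 + 14 = 27)
L(f) = -532838 + 27/f (L(f) = 27/f - 1013/1/526 = 27/f - 1013*526 = 27/f - 532838 = -532838 + 27/f)
√(-3014597 + L(-297)) = √(-3014597 + (-532838 + 27/(-297))) = √(-3014597 + (-532838 + 27*(-1/297))) = √(-3014597 + (-532838 - 1/11)) = √(-3014597 - 5861219/11) = √(-39021786/11) = 3*I*√47693294/11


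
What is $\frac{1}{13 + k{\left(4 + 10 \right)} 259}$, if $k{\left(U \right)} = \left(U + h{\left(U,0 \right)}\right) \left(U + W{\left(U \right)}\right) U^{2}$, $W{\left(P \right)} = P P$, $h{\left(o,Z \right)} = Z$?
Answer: $\frac{1}{149246173} \approx 6.7003 \cdot 10^{-9}$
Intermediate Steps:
$W{\left(P \right)} = P^{2}$
$k{\left(U \right)} = U^{3} \left(U + U^{2}\right)$ ($k{\left(U \right)} = \left(U + 0\right) \left(U + U^{2}\right) U^{2} = U \left(U + U^{2}\right) U^{2} = U^{3} \left(U + U^{2}\right)$)
$\frac{1}{13 + k{\left(4 + 10 \right)} 259} = \frac{1}{13 + \left(4 + 10\right)^{4} \left(1 + \left(4 + 10\right)\right) 259} = \frac{1}{13 + 14^{4} \left(1 + 14\right) 259} = \frac{1}{13 + 38416 \cdot 15 \cdot 259} = \frac{1}{13 + 576240 \cdot 259} = \frac{1}{13 + 149246160} = \frac{1}{149246173}$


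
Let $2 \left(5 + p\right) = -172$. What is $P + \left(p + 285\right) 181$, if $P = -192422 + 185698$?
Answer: $28390$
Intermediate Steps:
$p = -91$ ($p = -5 + \frac{1}{2} \left(-172\right) = -5 - 86 = -91$)
$P = -6724$
$P + \left(p + 285\right) 181 = -6724 + \left(-91 + 285\right) 181 = -6724 + 194 \cdot 181 = -6724 + 35114 = 28390$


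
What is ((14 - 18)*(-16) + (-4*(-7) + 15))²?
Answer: 11449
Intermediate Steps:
((14 - 18)*(-16) + (-4*(-7) + 15))² = (-4*(-16) + (28 + 15))² = (64 + 43)² = 107² = 11449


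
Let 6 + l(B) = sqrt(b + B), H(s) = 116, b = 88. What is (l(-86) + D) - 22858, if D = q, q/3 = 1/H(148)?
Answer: -2652221/116 + sqrt(2) ≈ -22863.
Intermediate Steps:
q = 3/116 ≈ 0.025862
D = 3/116 ≈ 0.025862
l(B) = -6 + sqrt(88 + B)
(l(-86) + D) - 22858 = ((-6 + sqrt(88 - 86)) + 3/116) - 22858 = ((-6 + sqrt(2)) + 3/116) - 22858 = (-693/116 + sqrt(2)) - 22858 = -2652221/116 + sqrt(2)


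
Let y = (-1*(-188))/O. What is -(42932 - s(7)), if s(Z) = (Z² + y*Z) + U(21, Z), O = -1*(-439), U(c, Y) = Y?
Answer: -18821248/439 ≈ -42873.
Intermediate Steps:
O = 439
y = 188/439 (y = -1*(-188)/439 = 188*(1/439) = 188/439 ≈ 0.42825)
s(Z) = Z² + 627*Z/439 (s(Z) = (Z² + 188*Z/439) + Z = Z² + 627*Z/439)
-(42932 - s(7)) = -(42932 - 7*(627 + 439*7)/439) = -(42932 - 7*(627 + 3073)/439) = -(42932 - 7*3700/439) = -(42932 - 1*25900/439) = -(42932 - 25900/439) = -1*18821248/439 = -18821248/439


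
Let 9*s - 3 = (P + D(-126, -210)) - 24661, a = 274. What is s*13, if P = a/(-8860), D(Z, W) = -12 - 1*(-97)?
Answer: -1415160851/39870 ≈ -35494.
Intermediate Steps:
D(Z, W) = 85 (D(Z, W) = -12 + 97 = 85)
P = -137/4430 (P = 274/(-8860) = 274*(-1/8860) = -137/4430 ≈ -0.030926)
s = -108858527/39870 (s = ⅓ + ((-137/4430 + 85) - 24661)/9 = ⅓ + (376413/4430 - 24661)/9 = ⅓ + (⅑)*(-108871817/4430) = ⅓ - 108871817/39870 = -108858527/39870 ≈ -2730.3)
s*13 = -108858527/39870*13 = -1415160851/39870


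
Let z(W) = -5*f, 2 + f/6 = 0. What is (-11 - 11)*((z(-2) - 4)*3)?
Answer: -3696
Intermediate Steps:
f = -12 (f = -12 + 6*0 = -12 + 0 = -12)
z(W) = 60 (z(W) = -5*(-12) = 60)
(-11 - 11)*((z(-2) - 4)*3) = (-11 - 11)*((60 - 4)*3) = -1232*3 = -22*168 = -3696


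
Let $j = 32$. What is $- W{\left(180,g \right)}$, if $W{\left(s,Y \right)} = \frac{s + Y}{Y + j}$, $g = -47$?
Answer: $\frac{133}{15} \approx 8.8667$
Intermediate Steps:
$W{\left(s,Y \right)} = \frac{Y + s}{32 + Y}$ ($W{\left(s,Y \right)} = \frac{s + Y}{Y + 32} = \frac{Y + s}{32 + Y}$)
$- W{\left(180,g \right)} = - \frac{-47 + 180}{32 - 47} = - \frac{133}{-15} = - \frac{\left(-1\right) 133}{15} = \left(-1\right) \left(- \frac{133}{15}\right) = \frac{133}{15}$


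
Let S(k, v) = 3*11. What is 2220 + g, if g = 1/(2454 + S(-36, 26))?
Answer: 5521141/2487 ≈ 2220.0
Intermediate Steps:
S(k, v) = 33
g = 1/2487 (g = 1/(2454 + 33) = 1/2487 ≈ 0.00040209)
2220 + g = 2220 + 1/2487 = 5521141/2487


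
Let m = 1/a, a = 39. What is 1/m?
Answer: 39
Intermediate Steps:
m = 1/39 ≈ 0.025641
1/m = 1/(1/39) = 39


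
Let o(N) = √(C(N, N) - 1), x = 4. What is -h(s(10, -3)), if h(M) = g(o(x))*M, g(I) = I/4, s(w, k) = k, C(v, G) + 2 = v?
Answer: ¾ ≈ 0.75000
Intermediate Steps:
C(v, G) = -2 + v
o(N) = √(-3 + N) (o(N) = √((-2 + N) - 1) = √(-3 + N))
g(I) = I/4 (g(I) = I*(¼) = I/4)
h(M) = M/4 (h(M) = (√(-3 + 4)/4)*M = (√1/4)*M = ((¼)*1)*M = M/4)
-h(s(10, -3)) = -(-3)/4 = -1*(-¾) = ¾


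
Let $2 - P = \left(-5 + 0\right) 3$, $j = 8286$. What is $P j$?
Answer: $140862$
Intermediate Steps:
$P = 17$ ($P = 2 - \left(-5 + 0\right) 3 = 2 - \left(-5\right) 3 = 2 - -15 = 2 + 15 = 17$)
$P j = 17 \cdot 8286 = 140862$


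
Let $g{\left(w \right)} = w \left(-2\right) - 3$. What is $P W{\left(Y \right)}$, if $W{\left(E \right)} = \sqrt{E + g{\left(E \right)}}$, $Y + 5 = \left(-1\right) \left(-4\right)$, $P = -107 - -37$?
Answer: $- 70 i \sqrt{2} \approx - 98.995 i$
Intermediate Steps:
$g{\left(w \right)} = -3 - 2 w$ ($g{\left(w \right)} = - 2 w - 3 = -3 - 2 w$)
$P = -70$ ($P = -107 + 37 = -70$)
$Y = -1$ ($Y = -5 - -4 = -5 + 4 = -1$)
$W{\left(E \right)} = \sqrt{-3 - E}$ ($W{\left(E \right)} = \sqrt{E - \left(3 + 2 E\right)} = \sqrt{-3 - E}$)
$P W{\left(Y \right)} = - 70 \sqrt{-3 - -1} = - 70 \sqrt{-3 + 1} = - 70 \sqrt{-2} = - 70 i \sqrt{2}$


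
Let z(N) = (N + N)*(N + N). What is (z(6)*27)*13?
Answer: 50544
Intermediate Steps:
z(N) = 4*N**2 (z(N) = (2*N)*(2*N) = 4*N**2)
(z(6)*27)*13 = ((4*6**2)*27)*13 = ((4*36)*27)*13 = (144*27)*13 = 3888*13 = 50544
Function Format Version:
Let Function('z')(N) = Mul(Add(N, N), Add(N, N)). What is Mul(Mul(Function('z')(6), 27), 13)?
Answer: 50544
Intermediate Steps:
Function('z')(N) = Mul(4, Pow(N, 2)) (Function('z')(N) = Mul(Mul(2, N), Mul(2, N)) = Mul(4, Pow(N, 2)))
Mul(Mul(Function('z')(6), 27), 13) = Mul(Mul(Mul(4, Pow(6, 2)), 27), 13) = Mul(Mul(Mul(4, 36), 27), 13) = Mul(Mul(144, 27), 13) = Mul(3888, 13) = 50544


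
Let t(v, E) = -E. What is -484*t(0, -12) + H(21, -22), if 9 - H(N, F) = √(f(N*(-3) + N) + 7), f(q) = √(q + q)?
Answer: -5799 - √(7 + 2*I*√21) ≈ -5802.0 - 1.5054*I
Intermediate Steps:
f(q) = √2*√q (f(q) = √(2*q) = √2*√q)
H(N, F) = 9 - √(7 + 2*√(-N)) (H(N, F) = 9 - √(√2*√(N*(-3) + N) + 7) = 9 - √(√2*√(-3*N + N) + 7) = 9 - √(√2*√(-2*N) + 7) = 9 - √(√2*(√2*√(-N)) + 7) = 9 - √(2*√(-N) + 7) = 9 - √(7 + 2*√(-N)))
-484*t(0, -12) + H(21, -22) = -(-484)*(-12) + (9 - √(7 + 2*√(-1*21))) = -484*12 + (9 - √(7 + 2*√(-21))) = -5808 + (9 - √(7 + 2*(I*√21))) = -5808 + (9 - √(7 + 2*I*√21)) = -5799 - √(7 + 2*I*√21)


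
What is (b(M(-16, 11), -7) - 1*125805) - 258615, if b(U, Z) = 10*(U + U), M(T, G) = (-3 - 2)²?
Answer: -383920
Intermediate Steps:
M(T, G) = 25 (M(T, G) = (-5)² = 25)
b(U, Z) = 20*U (b(U, Z) = 10*(2*U) = 20*U)
(b(M(-16, 11), -7) - 1*125805) - 258615 = (20*25 - 1*125805) - 258615 = (500 - 125805) - 258615 = -125305 - 258615 = -383920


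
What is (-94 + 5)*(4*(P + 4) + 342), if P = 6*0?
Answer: -31862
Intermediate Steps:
P = 0
(-94 + 5)*(4*(P + 4) + 342) = (-94 + 5)*(4*(0 + 4) + 342) = -89*(4*4 + 342) = -89*(16 + 342) = -89*358 = -31862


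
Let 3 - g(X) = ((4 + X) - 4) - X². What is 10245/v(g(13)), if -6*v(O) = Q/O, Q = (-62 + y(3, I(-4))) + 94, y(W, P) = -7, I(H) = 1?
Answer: -1954746/5 ≈ -3.9095e+5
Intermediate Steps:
g(X) = 3 + X² - X (g(X) = 3 - (((4 + X) - 4) - X²) = 3 - (X - X²) = 3 + (X² - X) = 3 + X² - X)
Q = 25 (Q = (-62 - 7) + 94 = -69 + 94 = 25)
v(O) = -25/(6*O)
10245/v(g(13)) = 10245/((-25/(6*(3 + 13² - 1*13)))) = 10245/((-25/(6*(3 + 169 - 13)))) = 10245/((-25/6/159)) = 10245/((-25/6*1/159)) = 10245/(-25/954) = 10245*(-954/25) = -1954746/5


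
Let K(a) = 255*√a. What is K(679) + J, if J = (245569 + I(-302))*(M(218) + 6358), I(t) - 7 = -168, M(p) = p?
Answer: 1613803008 + 255*√679 ≈ 1.6138e+9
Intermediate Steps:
I(t) = -161 (I(t) = 7 - 168 = -161)
J = 1613803008 (J = (245569 - 161)*(218 + 6358) = 245408*6576 = 1613803008)
K(679) + J = 255*√679 + 1613803008 = 1613803008 + 255*√679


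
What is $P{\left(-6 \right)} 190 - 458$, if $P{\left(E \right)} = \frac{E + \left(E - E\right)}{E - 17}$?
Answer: $- \frac{9394}{23} \approx -408.43$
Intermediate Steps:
$P{\left(E \right)} = \frac{E}{-17 + E}$ ($P{\left(E \right)} = \frac{E + 0}{-17 + E} = \frac{E}{-17 + E}$)
$P{\left(-6 \right)} 190 - 458 = - \frac{6}{-17 - 6} \cdot 190 - 458 = - \frac{6}{-23} \cdot 190 - 458 = \left(-6\right) \left(- \frac{1}{23}\right) 190 - 458 = \frac{6}{23} \cdot 190 - 458 = \frac{1140}{23} - 458 = - \frac{9394}{23}$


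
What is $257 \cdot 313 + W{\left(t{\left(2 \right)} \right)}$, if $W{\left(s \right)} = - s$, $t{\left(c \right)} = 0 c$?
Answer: $80441$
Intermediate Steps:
$t{\left(c \right)} = 0$
$257 \cdot 313 + W{\left(t{\left(2 \right)} \right)} = 257 \cdot 313 - 0 = 80441 + 0 = 80441$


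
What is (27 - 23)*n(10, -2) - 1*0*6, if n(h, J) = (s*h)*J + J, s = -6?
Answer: 472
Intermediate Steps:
n(h, J) = J - 6*J*h (n(h, J) = (-6*h)*J + J = -6*J*h + J = J - 6*J*h)
(27 - 23)*n(10, -2) - 1*0*6 = (27 - 23)*(-2*(1 - 6*10)) - 1*0*6 = 4*(-2*(1 - 60)) + 0*6 = 4*(-2*(-59)) + 0 = 4*118 + 0 = 472 + 0 = 472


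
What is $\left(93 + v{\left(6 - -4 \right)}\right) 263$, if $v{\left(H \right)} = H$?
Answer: $27089$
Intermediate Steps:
$\left(93 + v{\left(6 - -4 \right)}\right) 263 = \left(93 + \left(6 - -4\right)\right) 263 = \left(93 + \left(6 + 4\right)\right) 263 = \left(93 + 10\right) 263 = 103 \cdot 263 = 27089$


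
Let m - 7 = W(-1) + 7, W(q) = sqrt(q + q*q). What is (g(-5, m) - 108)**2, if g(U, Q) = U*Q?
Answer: 0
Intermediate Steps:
W(q) = sqrt(q + q**2)
m = 14 (m = 7 + (sqrt(-(1 - 1)) + 7) = 7 + (sqrt(-1*0) + 7) = 7 + (sqrt(0) + 7) = 7 + (0 + 7) = 7 + 7 = 14)
g(U, Q) = Q*U
(g(-5, m) - 108)**2 = (14*(-5) - 108)**2 = (-70 - 108)**2 = (-178)**2 = 31684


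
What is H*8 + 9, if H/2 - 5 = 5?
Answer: 169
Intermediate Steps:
H = 20 (H = 10 + 2*5 = 10 + 10 = 20)
H*8 + 9 = 20*8 + 9 = 160 + 9 = 169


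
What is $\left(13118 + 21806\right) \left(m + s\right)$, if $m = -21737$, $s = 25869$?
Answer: $144305968$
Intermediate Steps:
$\left(13118 + 21806\right) \left(m + s\right) = \left(13118 + 21806\right) \left(-21737 + 25869\right) = 34924 \cdot 4132 = 144305968$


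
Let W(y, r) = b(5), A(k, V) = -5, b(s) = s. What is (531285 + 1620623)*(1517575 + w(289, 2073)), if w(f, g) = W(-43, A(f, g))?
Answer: 3265692542640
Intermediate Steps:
W(y, r) = 5
w(f, g) = 5
(531285 + 1620623)*(1517575 + w(289, 2073)) = (531285 + 1620623)*(1517575 + 5) = 2151908*1517580 = 3265692542640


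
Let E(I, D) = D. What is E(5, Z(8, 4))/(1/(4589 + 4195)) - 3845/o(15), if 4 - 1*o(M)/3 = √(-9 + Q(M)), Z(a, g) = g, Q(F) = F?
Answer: 103870/3 - 769*√6/6 ≈ 34309.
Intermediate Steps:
o(M) = 12 - 3*√(-9 + M)
E(5, Z(8, 4))/(1/(4589 + 4195)) - 3845/o(15) = 4/(1/(4589 + 4195)) - 3845/(12 - 3*√(-9 + 15)) = 4/(1/8784) - 3845/(12 - 3*√6) = 4*8784 - 3845/(12 - 3*√6) = 35136 - 3845/(12 - 3*√6)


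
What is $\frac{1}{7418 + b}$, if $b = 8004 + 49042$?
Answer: $\frac{1}{64464} \approx 1.5513 \cdot 10^{-5}$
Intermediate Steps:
$b = 57046$
$\frac{1}{7418 + b} = \frac{1}{7418 + 57046} = \frac{1}{64464}$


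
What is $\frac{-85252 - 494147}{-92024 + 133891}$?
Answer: $- \frac{579399}{41867} \approx -13.839$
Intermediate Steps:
$\frac{-85252 - 494147}{-92024 + 133891} = - \frac{579399}{41867}$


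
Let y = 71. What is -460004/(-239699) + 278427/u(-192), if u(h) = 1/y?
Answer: 4738446276587/239699 ≈ 1.9768e+7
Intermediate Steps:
u(h) = 1/71
-460004/(-239699) + 278427/u(-192) = -460004/(-239699) + 278427/(1/71) = -460004*(-1/239699) + 278427*71 = 460004/239699 + 19768317 = 4738446276587/239699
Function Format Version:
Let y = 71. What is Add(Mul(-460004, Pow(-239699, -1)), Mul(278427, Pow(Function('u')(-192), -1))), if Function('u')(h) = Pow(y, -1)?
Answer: Rational(4738446276587, 239699) ≈ 1.9768e+7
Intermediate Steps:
Function('u')(h) = Rational(1, 71) (Function('u')(h) = Pow(71, -1) = Rational(1, 71))
Add(Mul(-460004, Pow(-239699, -1)), Mul(278427, Pow(Function('u')(-192), -1))) = Add(Mul(-460004, Pow(-239699, -1)), Mul(278427, Pow(Rational(1, 71), -1))) = Add(Mul(-460004, Rational(-1, 239699)), Mul(278427, 71)) = Add(Rational(460004, 239699), 19768317) = Rational(4738446276587, 239699)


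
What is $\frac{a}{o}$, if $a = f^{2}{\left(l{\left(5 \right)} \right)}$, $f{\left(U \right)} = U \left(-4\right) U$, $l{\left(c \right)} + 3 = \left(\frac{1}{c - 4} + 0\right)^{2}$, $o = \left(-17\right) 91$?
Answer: $- \frac{256}{1547} \approx -0.16548$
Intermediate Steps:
$o = -1547$
$l{\left(c \right)} = -3 + \frac{1}{\left(-4 + c\right)^{2}}$ ($l{\left(c \right)} = -3 + \left(\frac{1}{c - 4} + 0\right)^{2} = -3 + \left(\frac{1}{-4 + c} + 0\right)^{2} = -3 + \left(\frac{1}{-4 + c}\right)^{2} = -3 + \frac{1}{\left(-4 + c\right)^{2}}$)
$f{\left(U \right)} = - 4 U^{2}$ ($f{\left(U \right)} = - 4 U U = - 4 U^{2}$)
$a = 256$ ($a = \left(- 4 \left(-3 + \frac{1}{\left(-4 + 5\right)^{2}}\right)^{2}\right)^{2} = \left(- 4 \left(-3 + 1^{-2}\right)^{2}\right)^{2} = \left(- 4 \left(-3 + 1\right)^{2}\right)^{2} = \left(- 4 \left(-2\right)^{2}\right)^{2} = \left(\left(-4\right) 4\right)^{2} = \left(-16\right)^{2} = 256$)
$\frac{a}{o} = \frac{256}{-1547} = 256 \left(- \frac{1}{1547}\right) = - \frac{256}{1547}$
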